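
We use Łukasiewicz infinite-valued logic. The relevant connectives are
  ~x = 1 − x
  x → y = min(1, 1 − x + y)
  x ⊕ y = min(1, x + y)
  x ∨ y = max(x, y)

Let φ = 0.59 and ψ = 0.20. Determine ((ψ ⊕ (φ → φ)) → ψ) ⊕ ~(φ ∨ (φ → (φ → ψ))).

0.20

φ → φ = min(1, 1 − 0.59 + 0.59) = min(1, 1.00) = 1.00
ψ ⊕ (φ → φ) = min(1, 0.20 + 1.00) = min(1, 1.20) = 1.00
(ψ ⊕ (φ → φ)) → ψ = min(1, 1 − 1.00 + 0.20) = min(1, 0.20) = 0.20
φ → ψ = min(1, 1 − 0.59 + 0.20) = min(1, 0.61) = 0.61
φ → (φ → ψ) = min(1, 1 − 0.59 + 0.61) = min(1, 1.02) = 1.00
φ ∨ (φ → (φ → ψ)) = max(0.59, 1.00) = 1.00
~(φ ∨ (φ → (φ → ψ))) = 1 − 1.00 = 0.00
((ψ ⊕ (φ → φ)) → ψ) ⊕ ~(φ ∨ (φ → (φ → ψ))) = min(1, 0.20 + 0.00) = min(1, 0.20) = 0.20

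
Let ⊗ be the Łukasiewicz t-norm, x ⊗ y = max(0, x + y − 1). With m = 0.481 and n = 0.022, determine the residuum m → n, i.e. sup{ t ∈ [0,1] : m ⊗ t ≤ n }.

0.541

The residuum of the Łukasiewicz t-norm gives the supremum: min(1, 1 − 0.481 + 0.022).
1 − 0.481 + 0.022 = 0.541, so t = min(1, 0.541) = 0.541.
Check: 0.481 ⊗ 0.541 = max(0, 0.022) = 0.022 ≤ 0.022.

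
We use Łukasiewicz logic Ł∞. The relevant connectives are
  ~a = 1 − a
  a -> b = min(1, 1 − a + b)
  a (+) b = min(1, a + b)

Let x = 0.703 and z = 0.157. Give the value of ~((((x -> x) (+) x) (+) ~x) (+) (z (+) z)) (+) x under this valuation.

0.703

x -> x = min(1, 1 − 0.703 + 0.703) = min(1, 1.000) = 1.000
(x -> x) (+) x = min(1, 1.000 + 0.703) = min(1, 1.703) = 1.000
~x = 1 − 0.703 = 0.297
((x -> x) (+) x) (+) ~x = min(1, 1.000 + 0.297) = min(1, 1.297) = 1.000
z (+) z = min(1, 0.157 + 0.157) = min(1, 0.314) = 0.314
(((x -> x) (+) x) (+) ~x) (+) (z (+) z) = min(1, 1.000 + 0.314) = min(1, 1.314) = 1.000
~((((x -> x) (+) x) (+) ~x) (+) (z (+) z)) = 1 − 1.000 = 0.000
~((((x -> x) (+) x) (+) ~x) (+) (z (+) z)) (+) x = min(1, 0.000 + 0.703) = min(1, 0.703) = 0.703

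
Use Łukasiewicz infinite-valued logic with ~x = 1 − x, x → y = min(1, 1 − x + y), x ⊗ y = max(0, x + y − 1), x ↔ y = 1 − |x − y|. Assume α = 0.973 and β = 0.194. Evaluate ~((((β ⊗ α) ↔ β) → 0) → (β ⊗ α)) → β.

1.000

β ⊗ α = max(0, 0.194 + 0.973 − 1) = max(0, 0.167) = 0.167
(β ⊗ α) ↔ β = 1 − |0.167 − 0.194| = 1 − 0.027 = 0.973
((β ⊗ α) ↔ β) → 0 = min(1, 1 − 0.973 + 0.000) = min(1, 0.027) = 0.027
(((β ⊗ α) ↔ β) → 0) → (β ⊗ α) = min(1, 1 − 0.027 + 0.167) = min(1, 1.140) = 1.000
~((((β ⊗ α) ↔ β) → 0) → (β ⊗ α)) = 1 − 1.000 = 0.000
~((((β ⊗ α) ↔ β) → 0) → (β ⊗ α)) → β = min(1, 1 − 0.000 + 0.194) = min(1, 1.194) = 1.000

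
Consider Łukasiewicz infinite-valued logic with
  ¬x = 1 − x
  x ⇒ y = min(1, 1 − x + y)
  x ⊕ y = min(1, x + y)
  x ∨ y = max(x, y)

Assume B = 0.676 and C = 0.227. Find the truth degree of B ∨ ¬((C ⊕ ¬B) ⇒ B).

¬B = 1 − 0.676 = 0.324
C ⊕ ¬B = min(1, 0.227 + 0.324) = min(1, 0.551) = 0.551
(C ⊕ ¬B) ⇒ B = min(1, 1 − 0.551 + 0.676) = min(1, 1.125) = 1.000
¬((C ⊕ ¬B) ⇒ B) = 1 − 1.000 = 0.000
B ∨ ¬((C ⊕ ¬B) ⇒ B) = max(0.676, 0.000) = 0.676

0.676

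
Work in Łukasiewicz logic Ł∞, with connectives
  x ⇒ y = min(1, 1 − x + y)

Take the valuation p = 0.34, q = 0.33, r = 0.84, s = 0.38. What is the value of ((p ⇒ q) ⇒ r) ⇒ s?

p ⇒ q = min(1, 1 − 0.34 + 0.33) = min(1, 0.99) = 0.99
(p ⇒ q) ⇒ r = min(1, 1 − 0.99 + 0.84) = min(1, 0.85) = 0.85
((p ⇒ q) ⇒ r) ⇒ s = min(1, 1 − 0.85 + 0.38) = min(1, 0.53) = 0.53

0.53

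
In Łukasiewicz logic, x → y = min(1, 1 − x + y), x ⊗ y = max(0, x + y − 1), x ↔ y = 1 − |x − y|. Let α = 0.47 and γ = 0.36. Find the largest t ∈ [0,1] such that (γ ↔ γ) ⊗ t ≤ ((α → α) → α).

γ ↔ γ = 1 − |0.36 − 0.36| = 1 − 0.00 = 1.00
So the left factor is γ ↔ γ = 1.00.
α → α = min(1, 1 − 0.47 + 0.47) = min(1, 1.00) = 1.00
(α → α) → α = min(1, 1 − 1.00 + 0.47) = min(1, 0.47) = 0.47
So the right-hand bound is (α → α) → α = 0.47.
The residuum of the Łukasiewicz t-norm gives the supremum: min(1, 1 − 1.00 + 0.47).
1 − 1.00 + 0.47 = 0.47, so t = min(1, 0.47) = 0.47.
Check: 1.00 ⊗ 0.47 = max(0, 0.47) = 0.47 ≤ 0.47.

0.47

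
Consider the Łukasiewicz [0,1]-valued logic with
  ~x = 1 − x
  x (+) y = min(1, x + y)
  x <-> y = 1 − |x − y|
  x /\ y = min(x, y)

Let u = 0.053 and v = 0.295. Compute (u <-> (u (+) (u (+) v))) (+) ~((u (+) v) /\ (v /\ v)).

1.000

u (+) v = min(1, 0.053 + 0.295) = min(1, 0.348) = 0.348
u (+) (u (+) v) = min(1, 0.053 + 0.348) = min(1, 0.401) = 0.401
u <-> (u (+) (u (+) v)) = 1 − |0.053 − 0.401| = 1 − 0.348 = 0.652
v /\ v = min(0.295, 0.295) = 0.295
(u (+) v) /\ (v /\ v) = min(0.348, 0.295) = 0.295
~((u (+) v) /\ (v /\ v)) = 1 − 0.295 = 0.705
(u <-> (u (+) (u (+) v))) (+) ~((u (+) v) /\ (v /\ v)) = min(1, 0.652 + 0.705) = min(1, 1.357) = 1.000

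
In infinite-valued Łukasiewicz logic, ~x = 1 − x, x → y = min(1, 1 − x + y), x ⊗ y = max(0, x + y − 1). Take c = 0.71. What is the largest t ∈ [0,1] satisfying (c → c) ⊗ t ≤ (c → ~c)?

0.58

c → c = min(1, 1 − 0.71 + 0.71) = min(1, 1.00) = 1.00
So the left factor is c → c = 1.00.
~c = 1 − 0.71 = 0.29
c → ~c = min(1, 1 − 0.71 + 0.29) = min(1, 0.58) = 0.58
So the right-hand bound is c → ~c = 0.58.
The residuum of the Łukasiewicz t-norm gives the supremum: min(1, 1 − 1.00 + 0.58).
1 − 1.00 + 0.58 = 0.58, so t = min(1, 0.58) = 0.58.
Check: 1.00 ⊗ 0.58 = max(0, 0.58) = 0.58 ≤ 0.58.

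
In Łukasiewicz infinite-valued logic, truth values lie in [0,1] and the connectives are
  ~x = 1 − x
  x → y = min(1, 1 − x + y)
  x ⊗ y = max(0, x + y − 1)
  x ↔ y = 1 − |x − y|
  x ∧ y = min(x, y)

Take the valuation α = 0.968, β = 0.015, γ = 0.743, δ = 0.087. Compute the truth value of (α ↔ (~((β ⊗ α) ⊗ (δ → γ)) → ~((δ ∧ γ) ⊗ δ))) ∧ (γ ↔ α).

β ⊗ α = max(0, 0.015 + 0.968 − 1) = max(0, -0.017) = 0.000
δ → γ = min(1, 1 − 0.087 + 0.743) = min(1, 1.656) = 1.000
(β ⊗ α) ⊗ (δ → γ) = max(0, 0.000 + 1.000 − 1) = max(0, 0.000) = 0.000
~((β ⊗ α) ⊗ (δ → γ)) = 1 − 0.000 = 1.000
δ ∧ γ = min(0.087, 0.743) = 0.087
(δ ∧ γ) ⊗ δ = max(0, 0.087 + 0.087 − 1) = max(0, -0.826) = 0.000
~((δ ∧ γ) ⊗ δ) = 1 − 0.000 = 1.000
~((β ⊗ α) ⊗ (δ → γ)) → ~((δ ∧ γ) ⊗ δ) = min(1, 1 − 1.000 + 1.000) = min(1, 1.000) = 1.000
α ↔ (~((β ⊗ α) ⊗ (δ → γ)) → ~((δ ∧ γ) ⊗ δ)) = 1 − |0.968 − 1.000| = 1 − 0.032 = 0.968
γ ↔ α = 1 − |0.743 − 0.968| = 1 − 0.225 = 0.775
(α ↔ (~((β ⊗ α) ⊗ (δ → γ)) → ~((δ ∧ γ) ⊗ δ))) ∧ (γ ↔ α) = min(0.968, 0.775) = 0.775

0.775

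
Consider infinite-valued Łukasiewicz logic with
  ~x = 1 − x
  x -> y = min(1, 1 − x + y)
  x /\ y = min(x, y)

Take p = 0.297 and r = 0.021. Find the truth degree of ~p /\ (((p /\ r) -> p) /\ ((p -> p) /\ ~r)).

~p = 1 − 0.297 = 0.703
p /\ r = min(0.297, 0.021) = 0.021
(p /\ r) -> p = min(1, 1 − 0.021 + 0.297) = min(1, 1.276) = 1.000
p -> p = min(1, 1 − 0.297 + 0.297) = min(1, 1.000) = 1.000
~r = 1 − 0.021 = 0.979
(p -> p) /\ ~r = min(1.000, 0.979) = 0.979
((p /\ r) -> p) /\ ((p -> p) /\ ~r) = min(1.000, 0.979) = 0.979
~p /\ (((p /\ r) -> p) /\ ((p -> p) /\ ~r)) = min(0.703, 0.979) = 0.703

0.703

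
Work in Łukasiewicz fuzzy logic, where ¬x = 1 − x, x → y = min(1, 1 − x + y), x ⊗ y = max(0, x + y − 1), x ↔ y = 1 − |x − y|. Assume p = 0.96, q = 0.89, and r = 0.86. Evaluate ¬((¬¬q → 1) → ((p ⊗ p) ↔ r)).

¬q = 1 − 0.89 = 0.11
¬¬q = 1 − 0.11 = 0.89
¬¬q → 1 = min(1, 1 − 0.89 + 1.00) = min(1, 1.11) = 1.00
p ⊗ p = max(0, 0.96 + 0.96 − 1) = max(0, 0.92) = 0.92
(p ⊗ p) ↔ r = 1 − |0.92 − 0.86| = 1 − 0.06 = 0.94
(¬¬q → 1) → ((p ⊗ p) ↔ r) = min(1, 1 − 1.00 + 0.94) = min(1, 0.94) = 0.94
¬((¬¬q → 1) → ((p ⊗ p) ↔ r)) = 1 − 0.94 = 0.06

0.06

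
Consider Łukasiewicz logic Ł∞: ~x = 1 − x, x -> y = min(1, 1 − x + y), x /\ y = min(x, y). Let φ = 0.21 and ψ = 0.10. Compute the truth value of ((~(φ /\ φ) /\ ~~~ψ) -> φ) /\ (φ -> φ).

0.42

φ /\ φ = min(0.21, 0.21) = 0.21
~(φ /\ φ) = 1 − 0.21 = 0.79
~ψ = 1 − 0.10 = 0.90
~~ψ = 1 − 0.90 = 0.10
~~~ψ = 1 − 0.10 = 0.90
~(φ /\ φ) /\ ~~~ψ = min(0.79, 0.90) = 0.79
(~(φ /\ φ) /\ ~~~ψ) -> φ = min(1, 1 − 0.79 + 0.21) = min(1, 0.42) = 0.42
φ -> φ = min(1, 1 − 0.21 + 0.21) = min(1, 1.00) = 1.00
((~(φ /\ φ) /\ ~~~ψ) -> φ) /\ (φ -> φ) = min(0.42, 1.00) = 0.42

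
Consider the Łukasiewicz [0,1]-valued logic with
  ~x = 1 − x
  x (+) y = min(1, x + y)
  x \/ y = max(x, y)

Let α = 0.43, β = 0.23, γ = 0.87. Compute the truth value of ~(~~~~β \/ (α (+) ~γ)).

0.44

~β = 1 − 0.23 = 0.77
~~β = 1 − 0.77 = 0.23
~~~β = 1 − 0.23 = 0.77
~~~~β = 1 − 0.77 = 0.23
~γ = 1 − 0.87 = 0.13
α (+) ~γ = min(1, 0.43 + 0.13) = min(1, 0.56) = 0.56
~~~~β \/ (α (+) ~γ) = max(0.23, 0.56) = 0.56
~(~~~~β \/ (α (+) ~γ)) = 1 − 0.56 = 0.44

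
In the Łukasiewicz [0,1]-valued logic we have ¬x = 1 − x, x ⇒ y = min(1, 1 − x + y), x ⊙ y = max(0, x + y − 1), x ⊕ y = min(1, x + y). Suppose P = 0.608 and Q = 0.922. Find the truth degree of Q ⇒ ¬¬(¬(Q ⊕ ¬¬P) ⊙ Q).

0.078

¬P = 1 − 0.608 = 0.392
¬¬P = 1 − 0.392 = 0.608
Q ⊕ ¬¬P = min(1, 0.922 + 0.608) = min(1, 1.530) = 1.000
¬(Q ⊕ ¬¬P) = 1 − 1.000 = 0.000
¬(Q ⊕ ¬¬P) ⊙ Q = max(0, 0.000 + 0.922 − 1) = max(0, -0.078) = 0.000
¬(¬(Q ⊕ ¬¬P) ⊙ Q) = 1 − 0.000 = 1.000
¬¬(¬(Q ⊕ ¬¬P) ⊙ Q) = 1 − 1.000 = 0.000
Q ⇒ ¬¬(¬(Q ⊕ ¬¬P) ⊙ Q) = min(1, 1 − 0.922 + 0.000) = min(1, 0.078) = 0.078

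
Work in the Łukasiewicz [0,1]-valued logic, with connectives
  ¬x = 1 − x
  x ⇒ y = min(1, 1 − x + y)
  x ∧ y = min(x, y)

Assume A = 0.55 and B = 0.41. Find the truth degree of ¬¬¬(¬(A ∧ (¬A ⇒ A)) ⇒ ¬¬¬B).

0.00

¬A = 1 − 0.55 = 0.45
¬A ⇒ A = min(1, 1 − 0.45 + 0.55) = min(1, 1.10) = 1.00
A ∧ (¬A ⇒ A) = min(0.55, 1.00) = 0.55
¬(A ∧ (¬A ⇒ A)) = 1 − 0.55 = 0.45
¬B = 1 − 0.41 = 0.59
¬¬B = 1 − 0.59 = 0.41
¬¬¬B = 1 − 0.41 = 0.59
¬(A ∧ (¬A ⇒ A)) ⇒ ¬¬¬B = min(1, 1 − 0.45 + 0.59) = min(1, 1.14) = 1.00
¬(¬(A ∧ (¬A ⇒ A)) ⇒ ¬¬¬B) = 1 − 1.00 = 0.00
¬¬(¬(A ∧ (¬A ⇒ A)) ⇒ ¬¬¬B) = 1 − 0.00 = 1.00
¬¬¬(¬(A ∧ (¬A ⇒ A)) ⇒ ¬¬¬B) = 1 − 1.00 = 0.00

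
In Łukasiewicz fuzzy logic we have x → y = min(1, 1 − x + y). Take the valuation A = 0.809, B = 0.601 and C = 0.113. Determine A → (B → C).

B → C = min(1, 1 − 0.601 + 0.113) = min(1, 0.512) = 0.512
A → (B → C) = min(1, 1 − 0.809 + 0.512) = min(1, 0.703) = 0.703

0.703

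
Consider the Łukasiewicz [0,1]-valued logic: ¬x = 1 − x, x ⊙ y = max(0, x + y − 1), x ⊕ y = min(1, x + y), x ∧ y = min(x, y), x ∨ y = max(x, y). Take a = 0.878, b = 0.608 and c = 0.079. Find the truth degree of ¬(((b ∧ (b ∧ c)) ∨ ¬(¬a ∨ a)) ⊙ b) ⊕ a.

b ∧ c = min(0.608, 0.079) = 0.079
b ∧ (b ∧ c) = min(0.608, 0.079) = 0.079
¬a = 1 − 0.878 = 0.122
¬a ∨ a = max(0.122, 0.878) = 0.878
¬(¬a ∨ a) = 1 − 0.878 = 0.122
(b ∧ (b ∧ c)) ∨ ¬(¬a ∨ a) = max(0.079, 0.122) = 0.122
((b ∧ (b ∧ c)) ∨ ¬(¬a ∨ a)) ⊙ b = max(0, 0.122 + 0.608 − 1) = max(0, -0.270) = 0.000
¬(((b ∧ (b ∧ c)) ∨ ¬(¬a ∨ a)) ⊙ b) = 1 − 0.000 = 1.000
¬(((b ∧ (b ∧ c)) ∨ ¬(¬a ∨ a)) ⊙ b) ⊕ a = min(1, 1.000 + 0.878) = min(1, 1.878) = 1.000

1.000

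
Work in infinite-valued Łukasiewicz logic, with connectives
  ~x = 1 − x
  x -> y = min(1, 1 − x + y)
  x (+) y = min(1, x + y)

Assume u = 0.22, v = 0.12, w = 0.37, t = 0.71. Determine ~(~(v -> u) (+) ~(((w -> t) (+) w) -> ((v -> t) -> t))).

v -> u = min(1, 1 − 0.12 + 0.22) = min(1, 1.10) = 1.00
~(v -> u) = 1 − 1.00 = 0.00
w -> t = min(1, 1 − 0.37 + 0.71) = min(1, 1.34) = 1.00
(w -> t) (+) w = min(1, 1.00 + 0.37) = min(1, 1.37) = 1.00
v -> t = min(1, 1 − 0.12 + 0.71) = min(1, 1.59) = 1.00
(v -> t) -> t = min(1, 1 − 1.00 + 0.71) = min(1, 0.71) = 0.71
((w -> t) (+) w) -> ((v -> t) -> t) = min(1, 1 − 1.00 + 0.71) = min(1, 0.71) = 0.71
~(((w -> t) (+) w) -> ((v -> t) -> t)) = 1 − 0.71 = 0.29
~(v -> u) (+) ~(((w -> t) (+) w) -> ((v -> t) -> t)) = min(1, 0.00 + 0.29) = min(1, 0.29) = 0.29
~(~(v -> u) (+) ~(((w -> t) (+) w) -> ((v -> t) -> t))) = 1 − 0.29 = 0.71

0.71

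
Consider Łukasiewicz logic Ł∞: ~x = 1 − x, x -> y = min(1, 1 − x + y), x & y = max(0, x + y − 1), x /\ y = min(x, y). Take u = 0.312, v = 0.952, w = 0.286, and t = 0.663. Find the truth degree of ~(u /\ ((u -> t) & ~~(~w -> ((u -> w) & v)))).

u -> t = min(1, 1 − 0.312 + 0.663) = min(1, 1.351) = 1.000
~w = 1 − 0.286 = 0.714
u -> w = min(1, 1 − 0.312 + 0.286) = min(1, 0.974) = 0.974
(u -> w) & v = max(0, 0.974 + 0.952 − 1) = max(0, 0.926) = 0.926
~w -> ((u -> w) & v) = min(1, 1 − 0.714 + 0.926) = min(1, 1.212) = 1.000
~(~w -> ((u -> w) & v)) = 1 − 1.000 = 0.000
~~(~w -> ((u -> w) & v)) = 1 − 0.000 = 1.000
(u -> t) & ~~(~w -> ((u -> w) & v)) = max(0, 1.000 + 1.000 − 1) = max(0, 1.000) = 1.000
u /\ ((u -> t) & ~~(~w -> ((u -> w) & v))) = min(0.312, 1.000) = 0.312
~(u /\ ((u -> t) & ~~(~w -> ((u -> w) & v)))) = 1 − 0.312 = 0.688

0.688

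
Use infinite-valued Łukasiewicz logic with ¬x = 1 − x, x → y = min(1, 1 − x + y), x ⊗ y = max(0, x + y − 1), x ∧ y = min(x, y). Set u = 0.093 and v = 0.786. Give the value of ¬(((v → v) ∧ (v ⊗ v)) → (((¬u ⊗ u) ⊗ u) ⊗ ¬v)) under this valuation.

0.572

v → v = min(1, 1 − 0.786 + 0.786) = min(1, 1.000) = 1.000
v ⊗ v = max(0, 0.786 + 0.786 − 1) = max(0, 0.572) = 0.572
(v → v) ∧ (v ⊗ v) = min(1.000, 0.572) = 0.572
¬u = 1 − 0.093 = 0.907
¬u ⊗ u = max(0, 0.907 + 0.093 − 1) = max(0, 0.000) = 0.000
(¬u ⊗ u) ⊗ u = max(0, 0.000 + 0.093 − 1) = max(0, -0.907) = 0.000
¬v = 1 − 0.786 = 0.214
((¬u ⊗ u) ⊗ u) ⊗ ¬v = max(0, 0.000 + 0.214 − 1) = max(0, -0.786) = 0.000
((v → v) ∧ (v ⊗ v)) → (((¬u ⊗ u) ⊗ u) ⊗ ¬v) = min(1, 1 − 0.572 + 0.000) = min(1, 0.428) = 0.428
¬(((v → v) ∧ (v ⊗ v)) → (((¬u ⊗ u) ⊗ u) ⊗ ¬v)) = 1 − 0.428 = 0.572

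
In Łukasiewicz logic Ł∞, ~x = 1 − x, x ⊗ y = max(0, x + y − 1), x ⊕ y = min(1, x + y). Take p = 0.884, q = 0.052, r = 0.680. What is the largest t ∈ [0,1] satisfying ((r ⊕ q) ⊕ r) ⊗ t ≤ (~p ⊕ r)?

r ⊕ q = min(1, 0.680 + 0.052) = min(1, 0.732) = 0.732
(r ⊕ q) ⊕ r = min(1, 0.732 + 0.680) = min(1, 1.412) = 1.000
So the left factor is (r ⊕ q) ⊕ r = 1.000.
~p = 1 − 0.884 = 0.116
~p ⊕ r = min(1, 0.116 + 0.680) = min(1, 0.796) = 0.796
So the right-hand bound is ~p ⊕ r = 0.796.
The residuum of the Łukasiewicz t-norm gives the supremum: min(1, 1 − 1.000 + 0.796).
1 − 1.000 + 0.796 = 0.796, so t = min(1, 0.796) = 0.796.
Check: 1.000 ⊗ 0.796 = max(0, 0.796) = 0.796 ≤ 0.796.

0.796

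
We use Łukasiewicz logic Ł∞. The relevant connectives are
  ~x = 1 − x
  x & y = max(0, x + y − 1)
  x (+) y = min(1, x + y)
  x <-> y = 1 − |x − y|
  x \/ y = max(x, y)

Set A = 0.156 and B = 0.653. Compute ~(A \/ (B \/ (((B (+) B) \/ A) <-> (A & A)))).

0.347

B (+) B = min(1, 0.653 + 0.653) = min(1, 1.306) = 1.000
(B (+) B) \/ A = max(1.000, 0.156) = 1.000
A & A = max(0, 0.156 + 0.156 − 1) = max(0, -0.688) = 0.000
((B (+) B) \/ A) <-> (A & A) = 1 − |1.000 − 0.000| = 1 − 1.000 = 0.000
B \/ (((B (+) B) \/ A) <-> (A & A)) = max(0.653, 0.000) = 0.653
A \/ (B \/ (((B (+) B) \/ A) <-> (A & A))) = max(0.156, 0.653) = 0.653
~(A \/ (B \/ (((B (+) B) \/ A) <-> (A & A)))) = 1 − 0.653 = 0.347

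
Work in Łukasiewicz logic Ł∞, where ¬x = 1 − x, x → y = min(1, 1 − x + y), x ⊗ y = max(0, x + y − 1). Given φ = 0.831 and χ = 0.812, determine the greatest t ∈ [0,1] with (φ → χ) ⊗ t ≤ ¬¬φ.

0.850

φ → χ = min(1, 1 − 0.831 + 0.812) = min(1, 0.981) = 0.981
So the left factor is φ → χ = 0.981.
¬φ = 1 − 0.831 = 0.169
¬¬φ = 1 − 0.169 = 0.831
So the right-hand bound is ¬¬φ = 0.831.
The residuum of the Łukasiewicz t-norm gives the supremum: min(1, 1 − 0.981 + 0.831).
1 − 0.981 + 0.831 = 0.850, so t = min(1, 0.850) = 0.850.
Check: 0.981 ⊗ 0.850 = max(0, 0.831) = 0.831 ≤ 0.831.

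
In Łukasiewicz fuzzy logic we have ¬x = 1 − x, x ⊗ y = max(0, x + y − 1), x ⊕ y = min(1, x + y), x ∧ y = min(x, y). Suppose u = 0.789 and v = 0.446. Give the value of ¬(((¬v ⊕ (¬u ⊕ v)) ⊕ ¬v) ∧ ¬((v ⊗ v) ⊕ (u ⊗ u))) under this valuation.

¬v = 1 − 0.446 = 0.554
¬u = 1 − 0.789 = 0.211
¬u ⊕ v = min(1, 0.211 + 0.446) = min(1, 0.657) = 0.657
¬v ⊕ (¬u ⊕ v) = min(1, 0.554 + 0.657) = min(1, 1.211) = 1.000
(¬v ⊕ (¬u ⊕ v)) ⊕ ¬v = min(1, 1.000 + 0.554) = min(1, 1.554) = 1.000
v ⊗ v = max(0, 0.446 + 0.446 − 1) = max(0, -0.108) = 0.000
u ⊗ u = max(0, 0.789 + 0.789 − 1) = max(0, 0.578) = 0.578
(v ⊗ v) ⊕ (u ⊗ u) = min(1, 0.000 + 0.578) = min(1, 0.578) = 0.578
¬((v ⊗ v) ⊕ (u ⊗ u)) = 1 − 0.578 = 0.422
((¬v ⊕ (¬u ⊕ v)) ⊕ ¬v) ∧ ¬((v ⊗ v) ⊕ (u ⊗ u)) = min(1.000, 0.422) = 0.422
¬(((¬v ⊕ (¬u ⊕ v)) ⊕ ¬v) ∧ ¬((v ⊗ v) ⊕ (u ⊗ u))) = 1 − 0.422 = 0.578

0.578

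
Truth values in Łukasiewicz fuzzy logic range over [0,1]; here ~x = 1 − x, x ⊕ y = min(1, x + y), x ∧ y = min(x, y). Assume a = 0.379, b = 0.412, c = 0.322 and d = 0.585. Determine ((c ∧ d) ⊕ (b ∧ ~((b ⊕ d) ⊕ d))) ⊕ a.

0.701

c ∧ d = min(0.322, 0.585) = 0.322
b ⊕ d = min(1, 0.412 + 0.585) = min(1, 0.997) = 0.997
(b ⊕ d) ⊕ d = min(1, 0.997 + 0.585) = min(1, 1.582) = 1.000
~((b ⊕ d) ⊕ d) = 1 − 1.000 = 0.000
b ∧ ~((b ⊕ d) ⊕ d) = min(0.412, 0.000) = 0.000
(c ∧ d) ⊕ (b ∧ ~((b ⊕ d) ⊕ d)) = min(1, 0.322 + 0.000) = min(1, 0.322) = 0.322
((c ∧ d) ⊕ (b ∧ ~((b ⊕ d) ⊕ d))) ⊕ a = min(1, 0.322 + 0.379) = min(1, 0.701) = 0.701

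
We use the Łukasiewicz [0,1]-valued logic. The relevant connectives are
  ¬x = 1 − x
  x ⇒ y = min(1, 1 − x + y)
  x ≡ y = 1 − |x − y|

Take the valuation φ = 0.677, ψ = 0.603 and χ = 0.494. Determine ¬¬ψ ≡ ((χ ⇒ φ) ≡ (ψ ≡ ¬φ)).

¬ψ = 1 − 0.603 = 0.397
¬¬ψ = 1 − 0.397 = 0.603
χ ⇒ φ = min(1, 1 − 0.494 + 0.677) = min(1, 1.183) = 1.000
¬φ = 1 − 0.677 = 0.323
ψ ≡ ¬φ = 1 − |0.603 − 0.323| = 1 − 0.280 = 0.720
(χ ⇒ φ) ≡ (ψ ≡ ¬φ) = 1 − |1.000 − 0.720| = 1 − 0.280 = 0.720
¬¬ψ ≡ ((χ ⇒ φ) ≡ (ψ ≡ ¬φ)) = 1 − |0.603 − 0.720| = 1 − 0.117 = 0.883

0.883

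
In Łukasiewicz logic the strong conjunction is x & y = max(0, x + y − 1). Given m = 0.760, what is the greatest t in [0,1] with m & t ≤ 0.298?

0.538

The residuum of the Łukasiewicz t-norm gives the supremum: min(1, 1 − 0.760 + 0.298).
1 − 0.760 + 0.298 = 0.538, so t = min(1, 0.538) = 0.538.
Check: 0.760 & 0.538 = max(0, 0.298) = 0.298 ≤ 0.298.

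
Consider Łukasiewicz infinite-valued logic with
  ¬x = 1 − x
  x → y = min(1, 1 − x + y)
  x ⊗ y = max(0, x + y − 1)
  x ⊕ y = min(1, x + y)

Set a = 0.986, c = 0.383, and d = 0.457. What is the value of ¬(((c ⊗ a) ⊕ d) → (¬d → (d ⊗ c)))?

0.369

c ⊗ a = max(0, 0.383 + 0.986 − 1) = max(0, 0.369) = 0.369
(c ⊗ a) ⊕ d = min(1, 0.369 + 0.457) = min(1, 0.826) = 0.826
¬d = 1 − 0.457 = 0.543
d ⊗ c = max(0, 0.457 + 0.383 − 1) = max(0, -0.160) = 0.000
¬d → (d ⊗ c) = min(1, 1 − 0.543 + 0.000) = min(1, 0.457) = 0.457
((c ⊗ a) ⊕ d) → (¬d → (d ⊗ c)) = min(1, 1 − 0.826 + 0.457) = min(1, 0.631) = 0.631
¬(((c ⊗ a) ⊕ d) → (¬d → (d ⊗ c))) = 1 − 0.631 = 0.369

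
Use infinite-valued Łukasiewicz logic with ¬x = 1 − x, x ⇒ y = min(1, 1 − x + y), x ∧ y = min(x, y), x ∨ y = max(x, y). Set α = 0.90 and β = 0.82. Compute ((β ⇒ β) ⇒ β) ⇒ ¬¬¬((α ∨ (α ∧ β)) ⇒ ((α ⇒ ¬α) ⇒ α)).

0.18

β ⇒ β = min(1, 1 − 0.82 + 0.82) = min(1, 1.00) = 1.00
(β ⇒ β) ⇒ β = min(1, 1 − 1.00 + 0.82) = min(1, 0.82) = 0.82
α ∧ β = min(0.90, 0.82) = 0.82
α ∨ (α ∧ β) = max(0.90, 0.82) = 0.90
¬α = 1 − 0.90 = 0.10
α ⇒ ¬α = min(1, 1 − 0.90 + 0.10) = min(1, 0.20) = 0.20
(α ⇒ ¬α) ⇒ α = min(1, 1 − 0.20 + 0.90) = min(1, 1.70) = 1.00
(α ∨ (α ∧ β)) ⇒ ((α ⇒ ¬α) ⇒ α) = min(1, 1 − 0.90 + 1.00) = min(1, 1.10) = 1.00
¬((α ∨ (α ∧ β)) ⇒ ((α ⇒ ¬α) ⇒ α)) = 1 − 1.00 = 0.00
¬¬((α ∨ (α ∧ β)) ⇒ ((α ⇒ ¬α) ⇒ α)) = 1 − 0.00 = 1.00
¬¬¬((α ∨ (α ∧ β)) ⇒ ((α ⇒ ¬α) ⇒ α)) = 1 − 1.00 = 0.00
((β ⇒ β) ⇒ β) ⇒ ¬¬¬((α ∨ (α ∧ β)) ⇒ ((α ⇒ ¬α) ⇒ α)) = min(1, 1 − 0.82 + 0.00) = min(1, 0.18) = 0.18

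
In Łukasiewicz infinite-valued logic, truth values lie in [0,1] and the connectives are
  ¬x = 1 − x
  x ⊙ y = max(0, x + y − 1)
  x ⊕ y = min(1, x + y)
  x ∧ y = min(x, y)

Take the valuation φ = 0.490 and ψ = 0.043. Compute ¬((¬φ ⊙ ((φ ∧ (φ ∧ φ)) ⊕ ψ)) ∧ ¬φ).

0.957

¬φ = 1 − 0.490 = 0.510
φ ∧ φ = min(0.490, 0.490) = 0.490
φ ∧ (φ ∧ φ) = min(0.490, 0.490) = 0.490
(φ ∧ (φ ∧ φ)) ⊕ ψ = min(1, 0.490 + 0.043) = min(1, 0.533) = 0.533
¬φ ⊙ ((φ ∧ (φ ∧ φ)) ⊕ ψ) = max(0, 0.510 + 0.533 − 1) = max(0, 0.043) = 0.043
(¬φ ⊙ ((φ ∧ (φ ∧ φ)) ⊕ ψ)) ∧ ¬φ = min(0.043, 0.510) = 0.043
¬((¬φ ⊙ ((φ ∧ (φ ∧ φ)) ⊕ ψ)) ∧ ¬φ) = 1 − 0.043 = 0.957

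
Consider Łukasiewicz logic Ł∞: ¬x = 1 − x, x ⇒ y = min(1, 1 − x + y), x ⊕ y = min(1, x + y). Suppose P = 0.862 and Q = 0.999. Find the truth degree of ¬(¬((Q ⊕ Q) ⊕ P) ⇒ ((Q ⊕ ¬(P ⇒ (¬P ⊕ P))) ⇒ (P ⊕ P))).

0.000

Q ⊕ Q = min(1, 0.999 + 0.999) = min(1, 1.998) = 1.000
(Q ⊕ Q) ⊕ P = min(1, 1.000 + 0.862) = min(1, 1.862) = 1.000
¬((Q ⊕ Q) ⊕ P) = 1 − 1.000 = 0.000
¬P = 1 − 0.862 = 0.138
¬P ⊕ P = min(1, 0.138 + 0.862) = min(1, 1.000) = 1.000
P ⇒ (¬P ⊕ P) = min(1, 1 − 0.862 + 1.000) = min(1, 1.138) = 1.000
¬(P ⇒ (¬P ⊕ P)) = 1 − 1.000 = 0.000
Q ⊕ ¬(P ⇒ (¬P ⊕ P)) = min(1, 0.999 + 0.000) = min(1, 0.999) = 0.999
P ⊕ P = min(1, 0.862 + 0.862) = min(1, 1.724) = 1.000
(Q ⊕ ¬(P ⇒ (¬P ⊕ P))) ⇒ (P ⊕ P) = min(1, 1 − 0.999 + 1.000) = min(1, 1.001) = 1.000
¬((Q ⊕ Q) ⊕ P) ⇒ ((Q ⊕ ¬(P ⇒ (¬P ⊕ P))) ⇒ (P ⊕ P)) = min(1, 1 − 0.000 + 1.000) = min(1, 2.000) = 1.000
¬(¬((Q ⊕ Q) ⊕ P) ⇒ ((Q ⊕ ¬(P ⇒ (¬P ⊕ P))) ⇒ (P ⊕ P))) = 1 − 1.000 = 0.000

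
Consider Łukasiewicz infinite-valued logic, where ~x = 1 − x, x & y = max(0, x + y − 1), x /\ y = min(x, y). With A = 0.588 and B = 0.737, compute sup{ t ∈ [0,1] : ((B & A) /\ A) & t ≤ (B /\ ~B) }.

B & A = max(0, 0.737 + 0.588 − 1) = max(0, 0.325) = 0.325
(B & A) /\ A = min(0.325, 0.588) = 0.325
So the left factor is (B & A) /\ A = 0.325.
~B = 1 − 0.737 = 0.263
B /\ ~B = min(0.737, 0.263) = 0.263
So the right-hand bound is B /\ ~B = 0.263.
The residuum of the Łukasiewicz t-norm gives the supremum: min(1, 1 − 0.325 + 0.263).
1 − 0.325 + 0.263 = 0.938, so t = min(1, 0.938) = 0.938.
Check: 0.325 & 0.938 = max(0, 0.263) = 0.263 ≤ 0.263.

0.938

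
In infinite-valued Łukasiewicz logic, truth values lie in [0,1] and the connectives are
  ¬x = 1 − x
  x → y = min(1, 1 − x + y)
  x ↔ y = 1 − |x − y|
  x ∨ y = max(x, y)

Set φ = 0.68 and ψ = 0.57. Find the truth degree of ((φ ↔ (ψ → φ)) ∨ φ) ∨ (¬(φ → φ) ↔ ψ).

ψ → φ = min(1, 1 − 0.57 + 0.68) = min(1, 1.11) = 1.00
φ ↔ (ψ → φ) = 1 − |0.68 − 1.00| = 1 − 0.32 = 0.68
(φ ↔ (ψ → φ)) ∨ φ = max(0.68, 0.68) = 0.68
φ → φ = min(1, 1 − 0.68 + 0.68) = min(1, 1.00) = 1.00
¬(φ → φ) = 1 − 1.00 = 0.00
¬(φ → φ) ↔ ψ = 1 − |0.00 − 0.57| = 1 − 0.57 = 0.43
((φ ↔ (ψ → φ)) ∨ φ) ∨ (¬(φ → φ) ↔ ψ) = max(0.68, 0.43) = 0.68

0.68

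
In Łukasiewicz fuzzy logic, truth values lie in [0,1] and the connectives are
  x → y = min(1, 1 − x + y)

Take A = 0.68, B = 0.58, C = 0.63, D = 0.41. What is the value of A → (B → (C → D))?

C → D = min(1, 1 − 0.63 + 0.41) = min(1, 0.78) = 0.78
B → (C → D) = min(1, 1 − 0.58 + 0.78) = min(1, 1.20) = 1.00
A → (B → (C → D)) = min(1, 1 − 0.68 + 1.00) = min(1, 1.32) = 1.00

1.00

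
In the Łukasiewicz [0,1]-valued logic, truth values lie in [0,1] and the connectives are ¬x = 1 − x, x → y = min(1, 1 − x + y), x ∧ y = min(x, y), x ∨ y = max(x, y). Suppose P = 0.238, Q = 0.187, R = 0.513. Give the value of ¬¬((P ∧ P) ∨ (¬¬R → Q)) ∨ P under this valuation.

P ∧ P = min(0.238, 0.238) = 0.238
¬R = 1 − 0.513 = 0.487
¬¬R = 1 − 0.487 = 0.513
¬¬R → Q = min(1, 1 − 0.513 + 0.187) = min(1, 0.674) = 0.674
(P ∧ P) ∨ (¬¬R → Q) = max(0.238, 0.674) = 0.674
¬((P ∧ P) ∨ (¬¬R → Q)) = 1 − 0.674 = 0.326
¬¬((P ∧ P) ∨ (¬¬R → Q)) = 1 − 0.326 = 0.674
¬¬((P ∧ P) ∨ (¬¬R → Q)) ∨ P = max(0.674, 0.238) = 0.674

0.674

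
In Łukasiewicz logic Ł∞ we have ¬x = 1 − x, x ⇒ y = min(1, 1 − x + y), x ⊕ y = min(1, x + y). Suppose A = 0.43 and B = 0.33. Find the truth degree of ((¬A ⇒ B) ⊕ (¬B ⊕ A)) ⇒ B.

¬A = 1 − 0.43 = 0.57
¬A ⇒ B = min(1, 1 − 0.57 + 0.33) = min(1, 0.76) = 0.76
¬B = 1 − 0.33 = 0.67
¬B ⊕ A = min(1, 0.67 + 0.43) = min(1, 1.10) = 1.00
(¬A ⇒ B) ⊕ (¬B ⊕ A) = min(1, 0.76 + 1.00) = min(1, 1.76) = 1.00
((¬A ⇒ B) ⊕ (¬B ⊕ A)) ⇒ B = min(1, 1 − 1.00 + 0.33) = min(1, 0.33) = 0.33

0.33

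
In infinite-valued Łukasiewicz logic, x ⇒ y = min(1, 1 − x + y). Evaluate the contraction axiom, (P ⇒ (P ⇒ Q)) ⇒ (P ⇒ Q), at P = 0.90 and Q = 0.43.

P ⇒ Q = min(1, 1 − 0.90 + 0.43) = min(1, 0.53) = 0.53
P ⇒ (P ⇒ Q) = min(1, 1 − 0.90 + 0.53) = min(1, 0.63) = 0.63
(P ⇒ (P ⇒ Q)) ⇒ (P ⇒ Q) = min(1, 1 − 0.63 + 0.53) = min(1, 0.90) = 0.90
(The value 0.90 < 1 shows this instance is not satisfied; fails in Ł∞ (the t-norm is not idempotent).)

0.90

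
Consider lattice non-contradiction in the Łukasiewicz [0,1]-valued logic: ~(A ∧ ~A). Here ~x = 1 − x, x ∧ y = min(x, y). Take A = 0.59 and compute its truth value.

~A = 1 − 0.59 = 0.41
A ∧ ~A = min(0.59, 0.41) = 0.41
~(A ∧ ~A) = 1 − 0.41 = 0.59
(The value 0.59 < 1 shows this instance is not satisfied; not a Ł∞-tautology — its value is 1 − min(a, 1−a).)

0.59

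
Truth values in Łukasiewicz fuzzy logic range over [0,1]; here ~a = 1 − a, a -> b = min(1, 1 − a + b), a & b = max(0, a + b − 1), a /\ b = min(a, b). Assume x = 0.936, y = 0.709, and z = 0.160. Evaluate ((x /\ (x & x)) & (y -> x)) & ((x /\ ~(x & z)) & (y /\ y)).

0.485

x & x = max(0, 0.936 + 0.936 − 1) = max(0, 0.872) = 0.872
x /\ (x & x) = min(0.936, 0.872) = 0.872
y -> x = min(1, 1 − 0.709 + 0.936) = min(1, 1.227) = 1.000
(x /\ (x & x)) & (y -> x) = max(0, 0.872 + 1.000 − 1) = max(0, 0.872) = 0.872
x & z = max(0, 0.936 + 0.160 − 1) = max(0, 0.096) = 0.096
~(x & z) = 1 − 0.096 = 0.904
x /\ ~(x & z) = min(0.936, 0.904) = 0.904
y /\ y = min(0.709, 0.709) = 0.709
(x /\ ~(x & z)) & (y /\ y) = max(0, 0.904 + 0.709 − 1) = max(0, 0.613) = 0.613
((x /\ (x & x)) & (y -> x)) & ((x /\ ~(x & z)) & (y /\ y)) = max(0, 0.872 + 0.613 − 1) = max(0, 0.485) = 0.485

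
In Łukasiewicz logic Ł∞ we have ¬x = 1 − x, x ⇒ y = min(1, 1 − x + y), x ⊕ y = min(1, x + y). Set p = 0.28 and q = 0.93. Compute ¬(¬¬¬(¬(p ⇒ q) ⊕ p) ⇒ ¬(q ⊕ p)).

p ⇒ q = min(1, 1 − 0.28 + 0.93) = min(1, 1.65) = 1.00
¬(p ⇒ q) = 1 − 1.00 = 0.00
¬(p ⇒ q) ⊕ p = min(1, 0.00 + 0.28) = min(1, 0.28) = 0.28
¬(¬(p ⇒ q) ⊕ p) = 1 − 0.28 = 0.72
¬¬(¬(p ⇒ q) ⊕ p) = 1 − 0.72 = 0.28
¬¬¬(¬(p ⇒ q) ⊕ p) = 1 − 0.28 = 0.72
q ⊕ p = min(1, 0.93 + 0.28) = min(1, 1.21) = 1.00
¬(q ⊕ p) = 1 − 1.00 = 0.00
¬¬¬(¬(p ⇒ q) ⊕ p) ⇒ ¬(q ⊕ p) = min(1, 1 − 0.72 + 0.00) = min(1, 0.28) = 0.28
¬(¬¬¬(¬(p ⇒ q) ⊕ p) ⇒ ¬(q ⊕ p)) = 1 − 0.28 = 0.72

0.72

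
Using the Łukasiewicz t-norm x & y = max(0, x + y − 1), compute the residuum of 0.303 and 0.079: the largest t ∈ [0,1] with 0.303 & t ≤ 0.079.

0.776

The residuum of the Łukasiewicz t-norm gives the supremum: min(1, 1 − 0.303 + 0.079).
1 − 0.303 + 0.079 = 0.776, so t = min(1, 0.776) = 0.776.
Check: 0.303 & 0.776 = max(0, 0.079) = 0.079 ≤ 0.079.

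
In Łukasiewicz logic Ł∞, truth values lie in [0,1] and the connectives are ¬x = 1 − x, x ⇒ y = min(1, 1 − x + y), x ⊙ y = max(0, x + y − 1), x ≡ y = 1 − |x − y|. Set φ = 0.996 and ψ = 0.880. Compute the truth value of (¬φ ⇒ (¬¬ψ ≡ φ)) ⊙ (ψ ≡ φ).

0.884

¬φ = 1 − 0.996 = 0.004
¬ψ = 1 − 0.880 = 0.120
¬¬ψ = 1 − 0.120 = 0.880
¬¬ψ ≡ φ = 1 − |0.880 − 0.996| = 1 − 0.116 = 0.884
¬φ ⇒ (¬¬ψ ≡ φ) = min(1, 1 − 0.004 + 0.884) = min(1, 1.880) = 1.000
ψ ≡ φ = 1 − |0.880 − 0.996| = 1 − 0.116 = 0.884
(¬φ ⇒ (¬¬ψ ≡ φ)) ⊙ (ψ ≡ φ) = max(0, 1.000 + 0.884 − 1) = max(0, 0.884) = 0.884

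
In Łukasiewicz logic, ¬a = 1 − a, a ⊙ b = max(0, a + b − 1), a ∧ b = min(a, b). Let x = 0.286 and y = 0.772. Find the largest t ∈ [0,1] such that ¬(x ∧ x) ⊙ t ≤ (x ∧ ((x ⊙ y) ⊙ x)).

0.286

x ∧ x = min(0.286, 0.286) = 0.286
¬(x ∧ x) = 1 − 0.286 = 0.714
So the left factor is ¬(x ∧ x) = 0.714.
x ⊙ y = max(0, 0.286 + 0.772 − 1) = max(0, 0.058) = 0.058
(x ⊙ y) ⊙ x = max(0, 0.058 + 0.286 − 1) = max(0, -0.656) = 0.000
x ∧ ((x ⊙ y) ⊙ x) = min(0.286, 0.000) = 0.000
So the right-hand bound is x ∧ ((x ⊙ y) ⊙ x) = 0.000.
The residuum of the Łukasiewicz t-norm gives the supremum: min(1, 1 − 0.714 + 0.000).
1 − 0.714 + 0.000 = 0.286, so t = min(1, 0.286) = 0.286.
Check: 0.714 ⊙ 0.286 = max(0, 0.000) = 0.000 ≤ 0.000.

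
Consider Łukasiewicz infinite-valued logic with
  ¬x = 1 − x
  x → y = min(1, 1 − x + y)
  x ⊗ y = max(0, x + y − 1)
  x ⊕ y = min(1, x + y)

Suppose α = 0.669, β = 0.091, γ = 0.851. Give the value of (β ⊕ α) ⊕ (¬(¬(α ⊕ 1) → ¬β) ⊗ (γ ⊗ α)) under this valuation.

β ⊕ α = min(1, 0.091 + 0.669) = min(1, 0.760) = 0.760
α ⊕ 1 = min(1, 0.669 + 1.000) = min(1, 1.669) = 1.000
¬(α ⊕ 1) = 1 − 1.000 = 0.000
¬β = 1 − 0.091 = 0.909
¬(α ⊕ 1) → ¬β = min(1, 1 − 0.000 + 0.909) = min(1, 1.909) = 1.000
¬(¬(α ⊕ 1) → ¬β) = 1 − 1.000 = 0.000
γ ⊗ α = max(0, 0.851 + 0.669 − 1) = max(0, 0.520) = 0.520
¬(¬(α ⊕ 1) → ¬β) ⊗ (γ ⊗ α) = max(0, 0.000 + 0.520 − 1) = max(0, -0.480) = 0.000
(β ⊕ α) ⊕ (¬(¬(α ⊕ 1) → ¬β) ⊗ (γ ⊗ α)) = min(1, 0.760 + 0.000) = min(1, 0.760) = 0.760

0.760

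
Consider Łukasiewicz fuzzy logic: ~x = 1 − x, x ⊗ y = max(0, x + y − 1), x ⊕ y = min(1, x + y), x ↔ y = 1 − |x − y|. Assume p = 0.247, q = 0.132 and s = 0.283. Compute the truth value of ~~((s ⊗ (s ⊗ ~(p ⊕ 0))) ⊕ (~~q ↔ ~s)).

0.415

p ⊕ 0 = min(1, 0.247 + 0.000) = min(1, 0.247) = 0.247
~(p ⊕ 0) = 1 − 0.247 = 0.753
s ⊗ ~(p ⊕ 0) = max(0, 0.283 + 0.753 − 1) = max(0, 0.036) = 0.036
s ⊗ (s ⊗ ~(p ⊕ 0)) = max(0, 0.283 + 0.036 − 1) = max(0, -0.681) = 0.000
~q = 1 − 0.132 = 0.868
~~q = 1 − 0.868 = 0.132
~s = 1 − 0.283 = 0.717
~~q ↔ ~s = 1 − |0.132 − 0.717| = 1 − 0.585 = 0.415
(s ⊗ (s ⊗ ~(p ⊕ 0))) ⊕ (~~q ↔ ~s) = min(1, 0.000 + 0.415) = min(1, 0.415) = 0.415
~((s ⊗ (s ⊗ ~(p ⊕ 0))) ⊕ (~~q ↔ ~s)) = 1 − 0.415 = 0.585
~~((s ⊗ (s ⊗ ~(p ⊕ 0))) ⊕ (~~q ↔ ~s)) = 1 − 0.585 = 0.415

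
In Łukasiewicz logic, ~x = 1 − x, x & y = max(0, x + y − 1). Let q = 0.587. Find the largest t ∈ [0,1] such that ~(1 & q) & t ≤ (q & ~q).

0.587

1 & q = max(0, 1.000 + 0.587 − 1) = max(0, 0.587) = 0.587
~(1 & q) = 1 − 0.587 = 0.413
So the left factor is ~(1 & q) = 0.413.
~q = 1 − 0.587 = 0.413
q & ~q = max(0, 0.587 + 0.413 − 1) = max(0, 0.000) = 0.000
So the right-hand bound is q & ~q = 0.000.
The residuum of the Łukasiewicz t-norm gives the supremum: min(1, 1 − 0.413 + 0.000).
1 − 0.413 + 0.000 = 0.587, so t = min(1, 0.587) = 0.587.
Check: 0.413 & 0.587 = max(0, 0.000) = 0.000 ≤ 0.000.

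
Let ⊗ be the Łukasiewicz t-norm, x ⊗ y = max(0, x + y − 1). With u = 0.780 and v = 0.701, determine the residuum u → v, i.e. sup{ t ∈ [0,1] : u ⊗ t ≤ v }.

The residuum of the Łukasiewicz t-norm gives the supremum: min(1, 1 − 0.780 + 0.701).
1 − 0.780 + 0.701 = 0.921, so t = min(1, 0.921) = 0.921.
Check: 0.780 ⊗ 0.921 = max(0, 0.701) = 0.701 ≤ 0.701.

0.921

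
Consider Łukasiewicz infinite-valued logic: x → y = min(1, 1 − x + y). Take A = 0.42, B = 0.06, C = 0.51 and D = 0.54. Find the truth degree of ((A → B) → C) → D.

0.67

A → B = min(1, 1 − 0.42 + 0.06) = min(1, 0.64) = 0.64
(A → B) → C = min(1, 1 − 0.64 + 0.51) = min(1, 0.87) = 0.87
((A → B) → C) → D = min(1, 1 − 0.87 + 0.54) = min(1, 0.67) = 0.67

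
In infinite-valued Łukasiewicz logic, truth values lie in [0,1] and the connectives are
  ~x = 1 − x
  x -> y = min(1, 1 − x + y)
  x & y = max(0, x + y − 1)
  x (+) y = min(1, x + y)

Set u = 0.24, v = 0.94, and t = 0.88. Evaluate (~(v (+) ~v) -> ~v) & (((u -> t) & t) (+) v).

1.00

~v = 1 − 0.94 = 0.06
v (+) ~v = min(1, 0.94 + 0.06) = min(1, 1.00) = 1.00
~(v (+) ~v) = 1 − 1.00 = 0.00
~(v (+) ~v) -> ~v = min(1, 1 − 0.00 + 0.06) = min(1, 1.06) = 1.00
u -> t = min(1, 1 − 0.24 + 0.88) = min(1, 1.64) = 1.00
(u -> t) & t = max(0, 1.00 + 0.88 − 1) = max(0, 0.88) = 0.88
((u -> t) & t) (+) v = min(1, 0.88 + 0.94) = min(1, 1.82) = 1.00
(~(v (+) ~v) -> ~v) & (((u -> t) & t) (+) v) = max(0, 1.00 + 1.00 − 1) = max(0, 1.00) = 1.00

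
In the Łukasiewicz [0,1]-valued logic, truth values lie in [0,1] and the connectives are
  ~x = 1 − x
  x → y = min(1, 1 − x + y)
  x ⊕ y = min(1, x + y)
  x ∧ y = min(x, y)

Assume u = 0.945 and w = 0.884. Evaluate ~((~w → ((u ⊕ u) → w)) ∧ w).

0.116

~w = 1 − 0.884 = 0.116
u ⊕ u = min(1, 0.945 + 0.945) = min(1, 1.890) = 1.000
(u ⊕ u) → w = min(1, 1 − 1.000 + 0.884) = min(1, 0.884) = 0.884
~w → ((u ⊕ u) → w) = min(1, 1 − 0.116 + 0.884) = min(1, 1.768) = 1.000
(~w → ((u ⊕ u) → w)) ∧ w = min(1.000, 0.884) = 0.884
~((~w → ((u ⊕ u) → w)) ∧ w) = 1 − 0.884 = 0.116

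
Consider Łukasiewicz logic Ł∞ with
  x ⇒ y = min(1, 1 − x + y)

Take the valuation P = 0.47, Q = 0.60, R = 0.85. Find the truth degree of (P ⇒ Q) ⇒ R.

0.85

P ⇒ Q = min(1, 1 − 0.47 + 0.60) = min(1, 1.13) = 1.00
(P ⇒ Q) ⇒ R = min(1, 1 − 1.00 + 0.85) = min(1, 0.85) = 0.85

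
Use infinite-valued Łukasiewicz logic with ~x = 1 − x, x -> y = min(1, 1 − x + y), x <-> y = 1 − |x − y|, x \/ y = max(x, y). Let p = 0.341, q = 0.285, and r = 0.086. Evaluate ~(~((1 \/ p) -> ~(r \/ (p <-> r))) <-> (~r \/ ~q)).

0.169

1 \/ p = max(1.000, 0.341) = 1.000
p <-> r = 1 − |0.341 − 0.086| = 1 − 0.255 = 0.745
r \/ (p <-> r) = max(0.086, 0.745) = 0.745
~(r \/ (p <-> r)) = 1 − 0.745 = 0.255
(1 \/ p) -> ~(r \/ (p <-> r)) = min(1, 1 − 1.000 + 0.255) = min(1, 0.255) = 0.255
~((1 \/ p) -> ~(r \/ (p <-> r))) = 1 − 0.255 = 0.745
~r = 1 − 0.086 = 0.914
~q = 1 − 0.285 = 0.715
~r \/ ~q = max(0.914, 0.715) = 0.914
~((1 \/ p) -> ~(r \/ (p <-> r))) <-> (~r \/ ~q) = 1 − |0.745 − 0.914| = 1 − 0.169 = 0.831
~(~((1 \/ p) -> ~(r \/ (p <-> r))) <-> (~r \/ ~q)) = 1 − 0.831 = 0.169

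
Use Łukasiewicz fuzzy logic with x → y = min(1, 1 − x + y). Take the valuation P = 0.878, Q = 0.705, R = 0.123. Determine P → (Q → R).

0.540

Q → R = min(1, 1 − 0.705 + 0.123) = min(1, 0.418) = 0.418
P → (Q → R) = min(1, 1 − 0.878 + 0.418) = min(1, 0.540) = 0.540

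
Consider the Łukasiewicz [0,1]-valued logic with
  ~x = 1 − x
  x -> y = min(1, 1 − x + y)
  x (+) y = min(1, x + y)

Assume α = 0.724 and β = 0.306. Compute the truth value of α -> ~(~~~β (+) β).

0.276

~β = 1 − 0.306 = 0.694
~~β = 1 − 0.694 = 0.306
~~~β = 1 − 0.306 = 0.694
~~~β (+) β = min(1, 0.694 + 0.306) = min(1, 1.000) = 1.000
~(~~~β (+) β) = 1 − 1.000 = 0.000
α -> ~(~~~β (+) β) = min(1, 1 − 0.724 + 0.000) = min(1, 0.276) = 0.276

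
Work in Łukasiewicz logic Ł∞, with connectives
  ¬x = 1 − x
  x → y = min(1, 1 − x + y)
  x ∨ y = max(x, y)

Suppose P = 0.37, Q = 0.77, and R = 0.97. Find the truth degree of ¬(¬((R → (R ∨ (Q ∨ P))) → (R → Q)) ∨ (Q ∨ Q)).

Q ∨ P = max(0.77, 0.37) = 0.77
R ∨ (Q ∨ P) = max(0.97, 0.77) = 0.97
R → (R ∨ (Q ∨ P)) = min(1, 1 − 0.97 + 0.97) = min(1, 1.00) = 1.00
R → Q = min(1, 1 − 0.97 + 0.77) = min(1, 0.80) = 0.80
(R → (R ∨ (Q ∨ P))) → (R → Q) = min(1, 1 − 1.00 + 0.80) = min(1, 0.80) = 0.80
¬((R → (R ∨ (Q ∨ P))) → (R → Q)) = 1 − 0.80 = 0.20
Q ∨ Q = max(0.77, 0.77) = 0.77
¬((R → (R ∨ (Q ∨ P))) → (R → Q)) ∨ (Q ∨ Q) = max(0.20, 0.77) = 0.77
¬(¬((R → (R ∨ (Q ∨ P))) → (R → Q)) ∨ (Q ∨ Q)) = 1 − 0.77 = 0.23

0.23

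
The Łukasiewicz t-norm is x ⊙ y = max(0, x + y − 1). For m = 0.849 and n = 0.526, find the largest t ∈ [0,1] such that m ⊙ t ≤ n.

The residuum of the Łukasiewicz t-norm gives the supremum: min(1, 1 − 0.849 + 0.526).
1 − 0.849 + 0.526 = 0.677, so t = min(1, 0.677) = 0.677.
Check: 0.849 ⊙ 0.677 = max(0, 0.526) = 0.526 ≤ 0.526.

0.677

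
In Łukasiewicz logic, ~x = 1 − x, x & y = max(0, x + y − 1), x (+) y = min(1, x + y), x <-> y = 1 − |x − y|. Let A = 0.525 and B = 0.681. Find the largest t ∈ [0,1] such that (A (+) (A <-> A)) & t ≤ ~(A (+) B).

0.000

A <-> A = 1 − |0.525 − 0.525| = 1 − 0.000 = 1.000
A (+) (A <-> A) = min(1, 0.525 + 1.000) = min(1, 1.525) = 1.000
So the left factor is A (+) (A <-> A) = 1.000.
A (+) B = min(1, 0.525 + 0.681) = min(1, 1.206) = 1.000
~(A (+) B) = 1 − 1.000 = 0.000
So the right-hand bound is ~(A (+) B) = 0.000.
The residuum of the Łukasiewicz t-norm gives the supremum: min(1, 1 − 1.000 + 0.000).
1 − 1.000 + 0.000 = 0.000, so t = min(1, 0.000) = 0.000.
Check: 1.000 & 0.000 = max(0, 0.000) = 0.000 ≤ 0.000.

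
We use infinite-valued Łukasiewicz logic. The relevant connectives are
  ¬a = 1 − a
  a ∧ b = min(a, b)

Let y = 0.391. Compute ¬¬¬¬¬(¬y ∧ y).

0.609

¬y = 1 − 0.391 = 0.609
¬y ∧ y = min(0.609, 0.391) = 0.391
¬(¬y ∧ y) = 1 − 0.391 = 0.609
¬¬(¬y ∧ y) = 1 − 0.609 = 0.391
¬¬¬(¬y ∧ y) = 1 − 0.391 = 0.609
¬¬¬¬(¬y ∧ y) = 1 − 0.609 = 0.391
¬¬¬¬¬(¬y ∧ y) = 1 − 0.391 = 0.609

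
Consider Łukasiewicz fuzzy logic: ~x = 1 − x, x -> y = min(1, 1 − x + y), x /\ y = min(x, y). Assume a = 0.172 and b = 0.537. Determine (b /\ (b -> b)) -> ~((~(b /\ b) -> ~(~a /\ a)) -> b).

b -> b = min(1, 1 − 0.537 + 0.537) = min(1, 1.000) = 1.000
b /\ (b -> b) = min(0.537, 1.000) = 0.537
b /\ b = min(0.537, 0.537) = 0.537
~(b /\ b) = 1 − 0.537 = 0.463
~a = 1 − 0.172 = 0.828
~a /\ a = min(0.828, 0.172) = 0.172
~(~a /\ a) = 1 − 0.172 = 0.828
~(b /\ b) -> ~(~a /\ a) = min(1, 1 − 0.463 + 0.828) = min(1, 1.365) = 1.000
(~(b /\ b) -> ~(~a /\ a)) -> b = min(1, 1 − 1.000 + 0.537) = min(1, 0.537) = 0.537
~((~(b /\ b) -> ~(~a /\ a)) -> b) = 1 − 0.537 = 0.463
(b /\ (b -> b)) -> ~((~(b /\ b) -> ~(~a /\ a)) -> b) = min(1, 1 − 0.537 + 0.463) = min(1, 0.926) = 0.926

0.926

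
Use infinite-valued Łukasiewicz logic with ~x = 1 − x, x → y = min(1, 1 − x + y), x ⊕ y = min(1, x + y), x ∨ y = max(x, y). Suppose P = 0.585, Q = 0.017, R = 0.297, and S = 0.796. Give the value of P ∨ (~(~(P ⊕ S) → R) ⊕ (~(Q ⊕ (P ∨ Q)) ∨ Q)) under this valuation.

0.585

P ⊕ S = min(1, 0.585 + 0.796) = min(1, 1.381) = 1.000
~(P ⊕ S) = 1 − 1.000 = 0.000
~(P ⊕ S) → R = min(1, 1 − 0.000 + 0.297) = min(1, 1.297) = 1.000
~(~(P ⊕ S) → R) = 1 − 1.000 = 0.000
P ∨ Q = max(0.585, 0.017) = 0.585
Q ⊕ (P ∨ Q) = min(1, 0.017 + 0.585) = min(1, 0.602) = 0.602
~(Q ⊕ (P ∨ Q)) = 1 − 0.602 = 0.398
~(Q ⊕ (P ∨ Q)) ∨ Q = max(0.398, 0.017) = 0.398
~(~(P ⊕ S) → R) ⊕ (~(Q ⊕ (P ∨ Q)) ∨ Q) = min(1, 0.000 + 0.398) = min(1, 0.398) = 0.398
P ∨ (~(~(P ⊕ S) → R) ⊕ (~(Q ⊕ (P ∨ Q)) ∨ Q)) = max(0.585, 0.398) = 0.585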